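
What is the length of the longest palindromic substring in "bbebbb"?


Input: "bbebbb"
Checking substrings for palindromes:
  [0:5] "bbebb" (len 5) => palindrome
  [1:4] "beb" (len 3) => palindrome
  [3:6] "bbb" (len 3) => palindrome
  [0:2] "bb" (len 2) => palindrome
  [3:5] "bb" (len 2) => palindrome
  [4:6] "bb" (len 2) => palindrome
Longest palindromic substring: "bbebb" with length 5

5


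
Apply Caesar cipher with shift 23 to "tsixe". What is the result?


Caesar cipher: shift "tsixe" by 23
  't' (pos 19) + 23 = pos 16 = 'q'
  's' (pos 18) + 23 = pos 15 = 'p'
  'i' (pos 8) + 23 = pos 5 = 'f'
  'x' (pos 23) + 23 = pos 20 = 'u'
  'e' (pos 4) + 23 = pos 1 = 'b'
Result: qpfub

qpfub


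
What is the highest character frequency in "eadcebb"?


Input: eadcebb
Character counts:
  'a': 1
  'b': 2
  'c': 1
  'd': 1
  'e': 2
Maximum frequency: 2

2


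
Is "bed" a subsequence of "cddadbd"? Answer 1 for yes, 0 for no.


Check if "bed" is a subsequence of "cddadbd"
Greedy scan:
  Position 0 ('c'): no match needed
  Position 1 ('d'): no match needed
  Position 2 ('d'): no match needed
  Position 3 ('a'): no match needed
  Position 4 ('d'): no match needed
  Position 5 ('b'): matches sub[0] = 'b'
  Position 6 ('d'): no match needed
Only matched 1/3 characters => not a subsequence

0


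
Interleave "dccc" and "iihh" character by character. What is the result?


Interleaving "dccc" and "iihh":
  Position 0: 'd' from first, 'i' from second => "di"
  Position 1: 'c' from first, 'i' from second => "ci"
  Position 2: 'c' from first, 'h' from second => "ch"
  Position 3: 'c' from first, 'h' from second => "ch"
Result: dicichch

dicichch


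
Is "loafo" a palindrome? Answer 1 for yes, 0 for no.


Input: loafo
Reversed: ofaol
  Compare pos 0 ('l') with pos 4 ('o'): MISMATCH
  Compare pos 1 ('o') with pos 3 ('f'): MISMATCH
Result: not a palindrome

0


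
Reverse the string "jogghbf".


Input: jogghbf
Reading characters right to left:
  Position 6: 'f'
  Position 5: 'b'
  Position 4: 'h'
  Position 3: 'g'
  Position 2: 'g'
  Position 1: 'o'
  Position 0: 'j'
Reversed: fbhggoj

fbhggoj


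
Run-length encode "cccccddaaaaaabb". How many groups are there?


Input: cccccddaaaaaabb
Scanning for consecutive runs:
  Group 1: 'c' x 5 (positions 0-4)
  Group 2: 'd' x 2 (positions 5-6)
  Group 3: 'a' x 6 (positions 7-12)
  Group 4: 'b' x 2 (positions 13-14)
Total groups: 4

4


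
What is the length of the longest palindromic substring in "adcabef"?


Input: "adcabef"
Checking substrings for palindromes:
  No multi-char palindromic substrings found
Longest palindromic substring: "a" with length 1

1


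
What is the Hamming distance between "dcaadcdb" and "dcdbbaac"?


Comparing "dcaadcdb" and "dcdbbaac" position by position:
  Position 0: 'd' vs 'd' => same
  Position 1: 'c' vs 'c' => same
  Position 2: 'a' vs 'd' => differ
  Position 3: 'a' vs 'b' => differ
  Position 4: 'd' vs 'b' => differ
  Position 5: 'c' vs 'a' => differ
  Position 6: 'd' vs 'a' => differ
  Position 7: 'b' vs 'c' => differ
Total differences (Hamming distance): 6

6


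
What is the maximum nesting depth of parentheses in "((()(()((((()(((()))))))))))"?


Input: "((()(()((((()(((()))))))))))"
Tracking depth:
  Position 0 '(': depth becomes 1
  Position 1 '(': depth becomes 2
  Position 2 '(': depth becomes 3
  Position 3 ')': depth becomes 2
  Position 4 '(': depth becomes 3
  Position 5 '(': depth becomes 4
  Position 6 ')': depth becomes 3
  Position 7 '(': depth becomes 4
  Position 8 '(': depth becomes 5
  Position 9 '(': depth becomes 6
  Position 10 '(': depth becomes 7
  Position 11 '(': depth becomes 8
  Position 12 ')': depth becomes 7
  Position 13 '(': depth becomes 8
  Position 14 '(': depth becomes 9
  Position 15 '(': depth becomes 10
  Position 16 '(': depth becomes 11
  Position 17 ')': depth becomes 10
  Position 18 ')': depth becomes 9
  Position 19 ')': depth becomes 8
  Position 20 ')': depth becomes 7
  Position 21 ')': depth becomes 6
  Position 22 ')': depth becomes 5
  Position 23 ')': depth becomes 4
  Position 24 ')': depth becomes 3
  Position 25 ')': depth becomes 2
  Position 26 ')': depth becomes 1
  Position 27 ')': depth becomes 0
Maximum depth reached: 11

11


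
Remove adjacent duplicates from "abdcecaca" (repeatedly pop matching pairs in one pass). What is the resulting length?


Input: abdcecaca
Stack-based adjacent duplicate removal:
  Read 'a': push. Stack: a
  Read 'b': push. Stack: ab
  Read 'd': push. Stack: abd
  Read 'c': push. Stack: abdc
  Read 'e': push. Stack: abdce
  Read 'c': push. Stack: abdcec
  Read 'a': push. Stack: abdceca
  Read 'c': push. Stack: abdcecac
  Read 'a': push. Stack: abdcecaca
Final stack: "abdcecaca" (length 9)

9


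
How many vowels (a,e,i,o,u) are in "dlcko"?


Input: dlcko
Checking each character:
  'd' at position 0: consonant
  'l' at position 1: consonant
  'c' at position 2: consonant
  'k' at position 3: consonant
  'o' at position 4: vowel (running total: 1)
Total vowels: 1

1


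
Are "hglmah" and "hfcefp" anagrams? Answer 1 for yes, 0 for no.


Strings: "hglmah", "hfcefp"
Sorted first:  aghhlm
Sorted second: ceffhp
Differ at position 0: 'a' vs 'c' => not anagrams

0


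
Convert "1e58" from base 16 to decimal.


Input: "1e58" in base 16
Positional expansion:
  Digit '1' (value 1) x 16^3 = 4096
  Digit 'e' (value 14) x 16^2 = 3584
  Digit '5' (value 5) x 16^1 = 80
  Digit '8' (value 8) x 16^0 = 8
Sum = 7768

7768


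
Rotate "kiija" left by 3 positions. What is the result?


Input: "kiija", rotate left by 3
First 3 characters: "kii"
Remaining characters: "ja"
Concatenate remaining + first: "ja" + "kii" = "jakii"

jakii


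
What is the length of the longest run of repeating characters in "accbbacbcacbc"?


Input: "accbbacbcacbc"
Scanning for longest run:
  Position 1 ('c'): new char, reset run to 1
  Position 2 ('c'): continues run of 'c', length=2
  Position 3 ('b'): new char, reset run to 1
  Position 4 ('b'): continues run of 'b', length=2
  Position 5 ('a'): new char, reset run to 1
  Position 6 ('c'): new char, reset run to 1
  Position 7 ('b'): new char, reset run to 1
  Position 8 ('c'): new char, reset run to 1
  Position 9 ('a'): new char, reset run to 1
  Position 10 ('c'): new char, reset run to 1
  Position 11 ('b'): new char, reset run to 1
  Position 12 ('c'): new char, reset run to 1
Longest run: 'c' with length 2

2


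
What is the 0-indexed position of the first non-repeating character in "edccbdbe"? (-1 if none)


Input: edccbdbe
Character frequencies:
  'b': 2
  'c': 2
  'd': 2
  'e': 2
Scanning left to right for freq == 1:
  Position 0 ('e'): freq=2, skip
  Position 1 ('d'): freq=2, skip
  Position 2 ('c'): freq=2, skip
  Position 3 ('c'): freq=2, skip
  Position 4 ('b'): freq=2, skip
  Position 5 ('d'): freq=2, skip
  Position 6 ('b'): freq=2, skip
  Position 7 ('e'): freq=2, skip
  No unique character found => answer = -1

-1


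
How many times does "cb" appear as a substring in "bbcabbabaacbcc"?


Searching for "cb" in "bbcabbabaacbcc"
Scanning each position:
  Position 0: "bb" => no
  Position 1: "bc" => no
  Position 2: "ca" => no
  Position 3: "ab" => no
  Position 4: "bb" => no
  Position 5: "ba" => no
  Position 6: "ab" => no
  Position 7: "ba" => no
  Position 8: "aa" => no
  Position 9: "ac" => no
  Position 10: "cb" => MATCH
  Position 11: "bc" => no
  Position 12: "cc" => no
Total occurrences: 1

1


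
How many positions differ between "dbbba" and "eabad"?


Comparing "dbbba" and "eabad" position by position:
  Position 0: 'd' vs 'e' => DIFFER
  Position 1: 'b' vs 'a' => DIFFER
  Position 2: 'b' vs 'b' => same
  Position 3: 'b' vs 'a' => DIFFER
  Position 4: 'a' vs 'd' => DIFFER
Positions that differ: 4

4


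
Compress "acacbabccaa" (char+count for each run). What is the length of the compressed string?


Input: acacbabccaa
Runs:
  'a' x 1 => "a1"
  'c' x 1 => "c1"
  'a' x 1 => "a1"
  'c' x 1 => "c1"
  'b' x 1 => "b1"
  'a' x 1 => "a1"
  'b' x 1 => "b1"
  'c' x 2 => "c2"
  'a' x 2 => "a2"
Compressed: "a1c1a1c1b1a1b1c2a2"
Compressed length: 18

18


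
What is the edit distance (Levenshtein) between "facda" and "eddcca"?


Computing edit distance: "facda" -> "eddcca"
DP table:
           e    d    d    c    c    a
      0    1    2    3    4    5    6
  f   1    1    2    3    4    5    6
  a   2    2    2    3    4    5    5
  c   3    3    3    3    3    4    5
  d   4    4    3    3    4    4    5
  a   5    5    4    4    4    5    4
Edit distance = dp[5][6] = 4

4


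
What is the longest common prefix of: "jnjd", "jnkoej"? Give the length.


Words: jnjd, jnkoej
  Position 0: all 'j' => match
  Position 1: all 'n' => match
  Position 2: ('j', 'k') => mismatch, stop
LCP = "jn" (length 2)

2


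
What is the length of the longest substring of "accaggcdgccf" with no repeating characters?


Input: "accaggcdgccf"
Sliding window (track last position of each char):
  Position 0 ('a'): window [0,0] length 1 -- new best
  Position 1 ('c'): window [0,1] length 2 -- new best
  Position 2 ('c'): repeat (last at 1), move window start to 2
  Position 2 ('c'): window [2,2] length 1
  Position 3 ('a'): window [2,3] length 2
  Position 4 ('g'): window [2,4] length 3 -- new best
  Position 5 ('g'): repeat (last at 4), move window start to 5
  Position 5 ('g'): window [5,5] length 1
  Position 6 ('c'): window [5,6] length 2
  Position 7 ('d'): window [5,7] length 3
  Position 8 ('g'): repeat (last at 5), move window start to 6
  Position 8 ('g'): window [6,8] length 3
  Position 9 ('c'): repeat (last at 6), move window start to 7
  Position 9 ('c'): window [7,9] length 3
  Position 10 ('c'): repeat (last at 9), move window start to 10
  Position 10 ('c'): window [10,10] length 1
  Position 11 ('f'): window [10,11] length 2
Longest substring with no repeats: "cag" with length 3

3


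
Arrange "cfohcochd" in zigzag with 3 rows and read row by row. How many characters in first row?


Zigzag "cfohcochd" into 3 rows:
Placing characters:
  'c' => row 0
  'f' => row 1
  'o' => row 2
  'h' => row 1
  'c' => row 0
  'o' => row 1
  'c' => row 2
  'h' => row 1
  'd' => row 0
Rows:
  Row 0: "ccd"
  Row 1: "fhoh"
  Row 2: "oc"
First row length: 3

3


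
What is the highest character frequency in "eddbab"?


Input: eddbab
Character counts:
  'a': 1
  'b': 2
  'd': 2
  'e': 1
Maximum frequency: 2

2


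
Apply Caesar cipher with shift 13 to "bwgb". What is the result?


Caesar cipher: shift "bwgb" by 13
  'b' (pos 1) + 13 = pos 14 = 'o'
  'w' (pos 22) + 13 = pos 9 = 'j'
  'g' (pos 6) + 13 = pos 19 = 't'
  'b' (pos 1) + 13 = pos 14 = 'o'
Result: ojto

ojto


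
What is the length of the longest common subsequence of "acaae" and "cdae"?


LCS of "acaae" and "cdae"
DP table:
           c    d    a    e
      0    0    0    0    0
  a   0    0    0    1    1
  c   0    1    1    1    1
  a   0    1    1    2    2
  a   0    1    1    2    2
  e   0    1    1    2    3
LCS length = dp[5][4] = 3

3


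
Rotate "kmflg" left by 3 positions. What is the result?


Input: "kmflg", rotate left by 3
First 3 characters: "kmf"
Remaining characters: "lg"
Concatenate remaining + first: "lg" + "kmf" = "lgkmf"

lgkmf


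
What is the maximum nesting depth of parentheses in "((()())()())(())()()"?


Input: "((()())()())(())()()"
Tracking depth:
  Position 0 '(': depth becomes 1
  Position 1 '(': depth becomes 2
  Position 2 '(': depth becomes 3
  Position 3 ')': depth becomes 2
  Position 4 '(': depth becomes 3
  Position 5 ')': depth becomes 2
  Position 6 ')': depth becomes 1
  Position 7 '(': depth becomes 2
  Position 8 ')': depth becomes 1
  Position 9 '(': depth becomes 2
  Position 10 ')': depth becomes 1
  Position 11 ')': depth becomes 0
  Position 12 '(': depth becomes 1
  Position 13 '(': depth becomes 2
  Position 14 ')': depth becomes 1
  Position 15 ')': depth becomes 0
  Position 16 '(': depth becomes 1
  Position 17 ')': depth becomes 0
  Position 18 '(': depth becomes 1
  Position 19 ')': depth becomes 0
Maximum depth reached: 3

3


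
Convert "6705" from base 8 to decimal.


Input: "6705" in base 8
Positional expansion:
  Digit '6' (value 6) x 8^3 = 3072
  Digit '7' (value 7) x 8^2 = 448
  Digit '0' (value 0) x 8^1 = 0
  Digit '5' (value 5) x 8^0 = 5
Sum = 3525

3525


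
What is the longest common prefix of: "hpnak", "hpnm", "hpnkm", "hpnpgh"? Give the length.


Words: hpnak, hpnm, hpnkm, hpnpgh
  Position 0: all 'h' => match
  Position 1: all 'p' => match
  Position 2: all 'n' => match
  Position 3: ('a', 'm', 'k', 'p') => mismatch, stop
LCP = "hpn" (length 3)

3


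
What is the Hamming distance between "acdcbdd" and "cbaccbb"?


Comparing "acdcbdd" and "cbaccbb" position by position:
  Position 0: 'a' vs 'c' => differ
  Position 1: 'c' vs 'b' => differ
  Position 2: 'd' vs 'a' => differ
  Position 3: 'c' vs 'c' => same
  Position 4: 'b' vs 'c' => differ
  Position 5: 'd' vs 'b' => differ
  Position 6: 'd' vs 'b' => differ
Total differences (Hamming distance): 6

6


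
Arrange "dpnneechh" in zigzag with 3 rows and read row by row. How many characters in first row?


Zigzag "dpnneechh" into 3 rows:
Placing characters:
  'd' => row 0
  'p' => row 1
  'n' => row 2
  'n' => row 1
  'e' => row 0
  'e' => row 1
  'c' => row 2
  'h' => row 1
  'h' => row 0
Rows:
  Row 0: "deh"
  Row 1: "pneh"
  Row 2: "nc"
First row length: 3

3


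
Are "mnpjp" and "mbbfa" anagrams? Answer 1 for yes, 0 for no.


Strings: "mnpjp", "mbbfa"
Sorted first:  jmnpp
Sorted second: abbfm
Differ at position 0: 'j' vs 'a' => not anagrams

0


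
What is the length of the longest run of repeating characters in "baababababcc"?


Input: "baababababcc"
Scanning for longest run:
  Position 1 ('a'): new char, reset run to 1
  Position 2 ('a'): continues run of 'a', length=2
  Position 3 ('b'): new char, reset run to 1
  Position 4 ('a'): new char, reset run to 1
  Position 5 ('b'): new char, reset run to 1
  Position 6 ('a'): new char, reset run to 1
  Position 7 ('b'): new char, reset run to 1
  Position 8 ('a'): new char, reset run to 1
  Position 9 ('b'): new char, reset run to 1
  Position 10 ('c'): new char, reset run to 1
  Position 11 ('c'): continues run of 'c', length=2
Longest run: 'a' with length 2

2


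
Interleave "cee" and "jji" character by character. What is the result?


Interleaving "cee" and "jji":
  Position 0: 'c' from first, 'j' from second => "cj"
  Position 1: 'e' from first, 'j' from second => "ej"
  Position 2: 'e' from first, 'i' from second => "ei"
Result: cjejei

cjejei


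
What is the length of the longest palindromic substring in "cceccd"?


Input: "cceccd"
Checking substrings for palindromes:
  [0:5] "ccecc" (len 5) => palindrome
  [1:4] "cec" (len 3) => palindrome
  [0:2] "cc" (len 2) => palindrome
  [3:5] "cc" (len 2) => palindrome
Longest palindromic substring: "ccecc" with length 5

5


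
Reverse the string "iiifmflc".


Input: iiifmflc
Reading characters right to left:
  Position 7: 'c'
  Position 6: 'l'
  Position 5: 'f'
  Position 4: 'm'
  Position 3: 'f'
  Position 2: 'i'
  Position 1: 'i'
  Position 0: 'i'
Reversed: clfmfiii

clfmfiii


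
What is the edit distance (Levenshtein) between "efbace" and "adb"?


Computing edit distance: "efbace" -> "adb"
DP table:
           a    d    b
      0    1    2    3
  e   1    1    2    3
  f   2    2    2    3
  b   3    3    3    2
  a   4    3    4    3
  c   5    4    4    4
  e   6    5    5    5
Edit distance = dp[6][3] = 5

5


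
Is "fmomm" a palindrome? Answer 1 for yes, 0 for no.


Input: fmomm
Reversed: mmomf
  Compare pos 0 ('f') with pos 4 ('m'): MISMATCH
  Compare pos 1 ('m') with pos 3 ('m'): match
Result: not a palindrome

0


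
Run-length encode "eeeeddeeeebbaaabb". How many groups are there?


Input: eeeeddeeeebbaaabb
Scanning for consecutive runs:
  Group 1: 'e' x 4 (positions 0-3)
  Group 2: 'd' x 2 (positions 4-5)
  Group 3: 'e' x 4 (positions 6-9)
  Group 4: 'b' x 2 (positions 10-11)
  Group 5: 'a' x 3 (positions 12-14)
  Group 6: 'b' x 2 (positions 15-16)
Total groups: 6

6


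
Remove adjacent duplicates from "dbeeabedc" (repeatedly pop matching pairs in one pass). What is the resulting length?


Input: dbeeabedc
Stack-based adjacent duplicate removal:
  Read 'd': push. Stack: d
  Read 'b': push. Stack: db
  Read 'e': push. Stack: dbe
  Read 'e': matches stack top 'e' => pop. Stack: db
  Read 'a': push. Stack: dba
  Read 'b': push. Stack: dbab
  Read 'e': push. Stack: dbabe
  Read 'd': push. Stack: dbabed
  Read 'c': push. Stack: dbabedc
Final stack: "dbabedc" (length 7)

7


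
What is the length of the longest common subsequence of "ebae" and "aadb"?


LCS of "ebae" and "aadb"
DP table:
           a    a    d    b
      0    0    0    0    0
  e   0    0    0    0    0
  b   0    0    0    0    1
  a   0    1    1    1    1
  e   0    1    1    1    1
LCS length = dp[4][4] = 1

1


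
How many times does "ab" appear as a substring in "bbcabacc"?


Searching for "ab" in "bbcabacc"
Scanning each position:
  Position 0: "bb" => no
  Position 1: "bc" => no
  Position 2: "ca" => no
  Position 3: "ab" => MATCH
  Position 4: "ba" => no
  Position 5: "ac" => no
  Position 6: "cc" => no
Total occurrences: 1

1


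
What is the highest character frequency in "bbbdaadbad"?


Input: bbbdaadbad
Character counts:
  'a': 3
  'b': 4
  'd': 3
Maximum frequency: 4

4


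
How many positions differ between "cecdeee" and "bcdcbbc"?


Comparing "cecdeee" and "bcdcbbc" position by position:
  Position 0: 'c' vs 'b' => DIFFER
  Position 1: 'e' vs 'c' => DIFFER
  Position 2: 'c' vs 'd' => DIFFER
  Position 3: 'd' vs 'c' => DIFFER
  Position 4: 'e' vs 'b' => DIFFER
  Position 5: 'e' vs 'b' => DIFFER
  Position 6: 'e' vs 'c' => DIFFER
Positions that differ: 7

7


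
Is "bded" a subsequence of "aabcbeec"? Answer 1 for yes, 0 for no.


Check if "bded" is a subsequence of "aabcbeec"
Greedy scan:
  Position 0 ('a'): no match needed
  Position 1 ('a'): no match needed
  Position 2 ('b'): matches sub[0] = 'b'
  Position 3 ('c'): no match needed
  Position 4 ('b'): no match needed
  Position 5 ('e'): no match needed
  Position 6 ('e'): no match needed
  Position 7 ('c'): no match needed
Only matched 1/4 characters => not a subsequence

0


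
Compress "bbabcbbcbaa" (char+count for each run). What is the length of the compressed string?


Input: bbabcbbcbaa
Runs:
  'b' x 2 => "b2"
  'a' x 1 => "a1"
  'b' x 1 => "b1"
  'c' x 1 => "c1"
  'b' x 2 => "b2"
  'c' x 1 => "c1"
  'b' x 1 => "b1"
  'a' x 2 => "a2"
Compressed: "b2a1b1c1b2c1b1a2"
Compressed length: 16

16


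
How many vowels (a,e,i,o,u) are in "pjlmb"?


Input: pjlmb
Checking each character:
  'p' at position 0: consonant
  'j' at position 1: consonant
  'l' at position 2: consonant
  'm' at position 3: consonant
  'b' at position 4: consonant
Total vowels: 0

0


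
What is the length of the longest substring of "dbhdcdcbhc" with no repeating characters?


Input: "dbhdcdcbhc"
Sliding window (track last position of each char):
  Position 0 ('d'): window [0,0] length 1 -- new best
  Position 1 ('b'): window [0,1] length 2 -- new best
  Position 2 ('h'): window [0,2] length 3 -- new best
  Position 3 ('d'): repeat (last at 0), move window start to 1
  Position 3 ('d'): window [1,3] length 3
  Position 4 ('c'): window [1,4] length 4 -- new best
  Position 5 ('d'): repeat (last at 3), move window start to 4
  Position 5 ('d'): window [4,5] length 2
  Position 6 ('c'): repeat (last at 4), move window start to 5
  Position 6 ('c'): window [5,6] length 2
  Position 7 ('b'): window [5,7] length 3
  Position 8 ('h'): window [5,8] length 4
  Position 9 ('c'): repeat (last at 6), move window start to 7
  Position 9 ('c'): window [7,9] length 3
Longest substring with no repeats: "bhdc" with length 4

4


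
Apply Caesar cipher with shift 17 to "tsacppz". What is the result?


Caesar cipher: shift "tsacppz" by 17
  't' (pos 19) + 17 = pos 10 = 'k'
  's' (pos 18) + 17 = pos 9 = 'j'
  'a' (pos 0) + 17 = pos 17 = 'r'
  'c' (pos 2) + 17 = pos 19 = 't'
  'p' (pos 15) + 17 = pos 6 = 'g'
  'p' (pos 15) + 17 = pos 6 = 'g'
  'z' (pos 25) + 17 = pos 16 = 'q'
Result: kjrtggq

kjrtggq


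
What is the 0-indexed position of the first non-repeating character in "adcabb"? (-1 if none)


Input: adcabb
Character frequencies:
  'a': 2
  'b': 2
  'c': 1
  'd': 1
Scanning left to right for freq == 1:
  Position 0 ('a'): freq=2, skip
  Position 1 ('d'): unique! => answer = 1

1


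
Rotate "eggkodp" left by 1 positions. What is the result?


Input: "eggkodp", rotate left by 1
First 1 characters: "e"
Remaining characters: "ggkodp"
Concatenate remaining + first: "ggkodp" + "e" = "ggkodpe"

ggkodpe


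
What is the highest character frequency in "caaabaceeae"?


Input: caaabaceeae
Character counts:
  'a': 5
  'b': 1
  'c': 2
  'e': 3
Maximum frequency: 5

5


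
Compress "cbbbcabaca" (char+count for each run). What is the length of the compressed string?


Input: cbbbcabaca
Runs:
  'c' x 1 => "c1"
  'b' x 3 => "b3"
  'c' x 1 => "c1"
  'a' x 1 => "a1"
  'b' x 1 => "b1"
  'a' x 1 => "a1"
  'c' x 1 => "c1"
  'a' x 1 => "a1"
Compressed: "c1b3c1a1b1a1c1a1"
Compressed length: 16

16


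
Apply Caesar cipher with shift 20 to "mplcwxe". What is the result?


Caesar cipher: shift "mplcwxe" by 20
  'm' (pos 12) + 20 = pos 6 = 'g'
  'p' (pos 15) + 20 = pos 9 = 'j'
  'l' (pos 11) + 20 = pos 5 = 'f'
  'c' (pos 2) + 20 = pos 22 = 'w'
  'w' (pos 22) + 20 = pos 16 = 'q'
  'x' (pos 23) + 20 = pos 17 = 'r'
  'e' (pos 4) + 20 = pos 24 = 'y'
Result: gjfwqry

gjfwqry


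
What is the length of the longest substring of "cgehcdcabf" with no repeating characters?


Input: "cgehcdcabf"
Sliding window (track last position of each char):
  Position 0 ('c'): window [0,0] length 1 -- new best
  Position 1 ('g'): window [0,1] length 2 -- new best
  Position 2 ('e'): window [0,2] length 3 -- new best
  Position 3 ('h'): window [0,3] length 4 -- new best
  Position 4 ('c'): repeat (last at 0), move window start to 1
  Position 4 ('c'): window [1,4] length 4
  Position 5 ('d'): window [1,5] length 5 -- new best
  Position 6 ('c'): repeat (last at 4), move window start to 5
  Position 6 ('c'): window [5,6] length 2
  Position 7 ('a'): window [5,7] length 3
  Position 8 ('b'): window [5,8] length 4
  Position 9 ('f'): window [5,9] length 5
Longest substring with no repeats: "gehcd" with length 5

5


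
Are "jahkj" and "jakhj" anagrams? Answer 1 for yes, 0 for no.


Strings: "jahkj", "jakhj"
Sorted first:  ahjjk
Sorted second: ahjjk
Sorted forms match => anagrams

1


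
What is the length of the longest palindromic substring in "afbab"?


Input: "afbab"
Checking substrings for palindromes:
  [2:5] "bab" (len 3) => palindrome
Longest palindromic substring: "bab" with length 3

3


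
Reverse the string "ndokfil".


Input: ndokfil
Reading characters right to left:
  Position 6: 'l'
  Position 5: 'i'
  Position 4: 'f'
  Position 3: 'k'
  Position 2: 'o'
  Position 1: 'd'
  Position 0: 'n'
Reversed: lifkodn

lifkodn


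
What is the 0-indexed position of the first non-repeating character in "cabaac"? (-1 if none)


Input: cabaac
Character frequencies:
  'a': 3
  'b': 1
  'c': 2
Scanning left to right for freq == 1:
  Position 0 ('c'): freq=2, skip
  Position 1 ('a'): freq=3, skip
  Position 2 ('b'): unique! => answer = 2

2


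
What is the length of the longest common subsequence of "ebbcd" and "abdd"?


LCS of "ebbcd" and "abdd"
DP table:
           a    b    d    d
      0    0    0    0    0
  e   0    0    0    0    0
  b   0    0    1    1    1
  b   0    0    1    1    1
  c   0    0    1    1    1
  d   0    0    1    2    2
LCS length = dp[5][4] = 2

2


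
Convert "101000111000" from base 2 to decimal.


Input: "101000111000" in base 2
Positional expansion:
  Digit '1' (value 1) x 2^11 = 2048
  Digit '0' (value 0) x 2^10 = 0
  Digit '1' (value 1) x 2^9 = 512
  Digit '0' (value 0) x 2^8 = 0
  Digit '0' (value 0) x 2^7 = 0
  Digit '0' (value 0) x 2^6 = 0
  Digit '1' (value 1) x 2^5 = 32
  Digit '1' (value 1) x 2^4 = 16
  Digit '1' (value 1) x 2^3 = 8
  Digit '0' (value 0) x 2^2 = 0
  Digit '0' (value 0) x 2^1 = 0
  Digit '0' (value 0) x 2^0 = 0
Sum = 2616

2616


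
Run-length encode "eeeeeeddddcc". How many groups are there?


Input: eeeeeeddddcc
Scanning for consecutive runs:
  Group 1: 'e' x 6 (positions 0-5)
  Group 2: 'd' x 4 (positions 6-9)
  Group 3: 'c' x 2 (positions 10-11)
Total groups: 3

3


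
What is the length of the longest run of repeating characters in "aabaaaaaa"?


Input: "aabaaaaaa"
Scanning for longest run:
  Position 1 ('a'): continues run of 'a', length=2
  Position 2 ('b'): new char, reset run to 1
  Position 3 ('a'): new char, reset run to 1
  Position 4 ('a'): continues run of 'a', length=2
  Position 5 ('a'): continues run of 'a', length=3
  Position 6 ('a'): continues run of 'a', length=4
  Position 7 ('a'): continues run of 'a', length=5
  Position 8 ('a'): continues run of 'a', length=6
Longest run: 'a' with length 6

6


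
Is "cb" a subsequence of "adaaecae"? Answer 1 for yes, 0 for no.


Check if "cb" is a subsequence of "adaaecae"
Greedy scan:
  Position 0 ('a'): no match needed
  Position 1 ('d'): no match needed
  Position 2 ('a'): no match needed
  Position 3 ('a'): no match needed
  Position 4 ('e'): no match needed
  Position 5 ('c'): matches sub[0] = 'c'
  Position 6 ('a'): no match needed
  Position 7 ('e'): no match needed
Only matched 1/2 characters => not a subsequence

0


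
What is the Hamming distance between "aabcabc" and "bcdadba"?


Comparing "aabcabc" and "bcdadba" position by position:
  Position 0: 'a' vs 'b' => differ
  Position 1: 'a' vs 'c' => differ
  Position 2: 'b' vs 'd' => differ
  Position 3: 'c' vs 'a' => differ
  Position 4: 'a' vs 'd' => differ
  Position 5: 'b' vs 'b' => same
  Position 6: 'c' vs 'a' => differ
Total differences (Hamming distance): 6

6


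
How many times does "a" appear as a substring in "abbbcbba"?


Searching for "a" in "abbbcbba"
Scanning each position:
  Position 0: "a" => MATCH
  Position 1: "b" => no
  Position 2: "b" => no
  Position 3: "b" => no
  Position 4: "c" => no
  Position 5: "b" => no
  Position 6: "b" => no
  Position 7: "a" => MATCH
Total occurrences: 2

2


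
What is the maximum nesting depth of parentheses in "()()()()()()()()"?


Input: "()()()()()()()()"
Tracking depth:
  Position 0 '(': depth becomes 1
  Position 1 ')': depth becomes 0
  Position 2 '(': depth becomes 1
  Position 3 ')': depth becomes 0
  Position 4 '(': depth becomes 1
  Position 5 ')': depth becomes 0
  Position 6 '(': depth becomes 1
  Position 7 ')': depth becomes 0
  Position 8 '(': depth becomes 1
  Position 9 ')': depth becomes 0
  Position 10 '(': depth becomes 1
  Position 11 ')': depth becomes 0
  Position 12 '(': depth becomes 1
  Position 13 ')': depth becomes 0
  Position 14 '(': depth becomes 1
  Position 15 ')': depth becomes 0
Maximum depth reached: 1

1


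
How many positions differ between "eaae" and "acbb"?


Comparing "eaae" and "acbb" position by position:
  Position 0: 'e' vs 'a' => DIFFER
  Position 1: 'a' vs 'c' => DIFFER
  Position 2: 'a' vs 'b' => DIFFER
  Position 3: 'e' vs 'b' => DIFFER
Positions that differ: 4

4


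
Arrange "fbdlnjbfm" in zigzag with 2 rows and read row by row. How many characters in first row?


Zigzag "fbdlnjbfm" into 2 rows:
Placing characters:
  'f' => row 0
  'b' => row 1
  'd' => row 0
  'l' => row 1
  'n' => row 0
  'j' => row 1
  'b' => row 0
  'f' => row 1
  'm' => row 0
Rows:
  Row 0: "fdnbm"
  Row 1: "bljf"
First row length: 5

5


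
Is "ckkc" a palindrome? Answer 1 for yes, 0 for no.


Input: ckkc
Reversed: ckkc
  Compare pos 0 ('c') with pos 3 ('c'): match
  Compare pos 1 ('k') with pos 2 ('k'): match
Result: palindrome

1


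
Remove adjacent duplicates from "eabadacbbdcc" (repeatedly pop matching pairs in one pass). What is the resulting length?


Input: eabadacbbdcc
Stack-based adjacent duplicate removal:
  Read 'e': push. Stack: e
  Read 'a': push. Stack: ea
  Read 'b': push. Stack: eab
  Read 'a': push. Stack: eaba
  Read 'd': push. Stack: eabad
  Read 'a': push. Stack: eabada
  Read 'c': push. Stack: eabadac
  Read 'b': push. Stack: eabadacb
  Read 'b': matches stack top 'b' => pop. Stack: eabadac
  Read 'd': push. Stack: eabadacd
  Read 'c': push. Stack: eabadacdc
  Read 'c': matches stack top 'c' => pop. Stack: eabadacd
Final stack: "eabadacd" (length 8)

8


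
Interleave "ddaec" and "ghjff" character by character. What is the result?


Interleaving "ddaec" and "ghjff":
  Position 0: 'd' from first, 'g' from second => "dg"
  Position 1: 'd' from first, 'h' from second => "dh"
  Position 2: 'a' from first, 'j' from second => "aj"
  Position 3: 'e' from first, 'f' from second => "ef"
  Position 4: 'c' from first, 'f' from second => "cf"
Result: dgdhajefcf

dgdhajefcf


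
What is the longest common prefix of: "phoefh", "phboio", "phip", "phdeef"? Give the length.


Words: phoefh, phboio, phip, phdeef
  Position 0: all 'p' => match
  Position 1: all 'h' => match
  Position 2: ('o', 'b', 'i', 'd') => mismatch, stop
LCP = "ph" (length 2)

2


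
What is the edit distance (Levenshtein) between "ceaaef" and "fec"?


Computing edit distance: "ceaaef" -> "fec"
DP table:
           f    e    c
      0    1    2    3
  c   1    1    2    2
  e   2    2    1    2
  a   3    3    2    2
  a   4    4    3    3
  e   5    5    4    4
  f   6    5    5    5
Edit distance = dp[6][3] = 5

5


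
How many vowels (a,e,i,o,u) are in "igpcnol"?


Input: igpcnol
Checking each character:
  'i' at position 0: vowel (running total: 1)
  'g' at position 1: consonant
  'p' at position 2: consonant
  'c' at position 3: consonant
  'n' at position 4: consonant
  'o' at position 5: vowel (running total: 2)
  'l' at position 6: consonant
Total vowels: 2

2


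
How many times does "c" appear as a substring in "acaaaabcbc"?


Searching for "c" in "acaaaabcbc"
Scanning each position:
  Position 0: "a" => no
  Position 1: "c" => MATCH
  Position 2: "a" => no
  Position 3: "a" => no
  Position 4: "a" => no
  Position 5: "a" => no
  Position 6: "b" => no
  Position 7: "c" => MATCH
  Position 8: "b" => no
  Position 9: "c" => MATCH
Total occurrences: 3

3


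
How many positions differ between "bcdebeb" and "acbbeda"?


Comparing "bcdebeb" and "acbbeda" position by position:
  Position 0: 'b' vs 'a' => DIFFER
  Position 1: 'c' vs 'c' => same
  Position 2: 'd' vs 'b' => DIFFER
  Position 3: 'e' vs 'b' => DIFFER
  Position 4: 'b' vs 'e' => DIFFER
  Position 5: 'e' vs 'd' => DIFFER
  Position 6: 'b' vs 'a' => DIFFER
Positions that differ: 6

6


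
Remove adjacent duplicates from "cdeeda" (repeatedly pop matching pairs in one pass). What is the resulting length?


Input: cdeeda
Stack-based adjacent duplicate removal:
  Read 'c': push. Stack: c
  Read 'd': push. Stack: cd
  Read 'e': push. Stack: cde
  Read 'e': matches stack top 'e' => pop. Stack: cd
  Read 'd': matches stack top 'd' => pop. Stack: c
  Read 'a': push. Stack: ca
Final stack: "ca" (length 2)

2


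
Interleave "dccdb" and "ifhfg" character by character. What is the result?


Interleaving "dccdb" and "ifhfg":
  Position 0: 'd' from first, 'i' from second => "di"
  Position 1: 'c' from first, 'f' from second => "cf"
  Position 2: 'c' from first, 'h' from second => "ch"
  Position 3: 'd' from first, 'f' from second => "df"
  Position 4: 'b' from first, 'g' from second => "bg"
Result: dicfchdfbg

dicfchdfbg


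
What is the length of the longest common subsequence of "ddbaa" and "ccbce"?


LCS of "ddbaa" and "ccbce"
DP table:
           c    c    b    c    e
      0    0    0    0    0    0
  d   0    0    0    0    0    0
  d   0    0    0    0    0    0
  b   0    0    0    1    1    1
  a   0    0    0    1    1    1
  a   0    0    0    1    1    1
LCS length = dp[5][5] = 1

1


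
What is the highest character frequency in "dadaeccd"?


Input: dadaeccd
Character counts:
  'a': 2
  'c': 2
  'd': 3
  'e': 1
Maximum frequency: 3

3


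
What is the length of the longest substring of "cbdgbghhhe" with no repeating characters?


Input: "cbdgbghhhe"
Sliding window (track last position of each char):
  Position 0 ('c'): window [0,0] length 1 -- new best
  Position 1 ('b'): window [0,1] length 2 -- new best
  Position 2 ('d'): window [0,2] length 3 -- new best
  Position 3 ('g'): window [0,3] length 4 -- new best
  Position 4 ('b'): repeat (last at 1), move window start to 2
  Position 4 ('b'): window [2,4] length 3
  Position 5 ('g'): repeat (last at 3), move window start to 4
  Position 5 ('g'): window [4,5] length 2
  Position 6 ('h'): window [4,6] length 3
  Position 7 ('h'): repeat (last at 6), move window start to 7
  Position 7 ('h'): window [7,7] length 1
  Position 8 ('h'): repeat (last at 7), move window start to 8
  Position 8 ('h'): window [8,8] length 1
  Position 9 ('e'): window [8,9] length 2
Longest substring with no repeats: "cbdg" with length 4

4


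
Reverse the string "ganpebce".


Input: ganpebce
Reading characters right to left:
  Position 7: 'e'
  Position 6: 'c'
  Position 5: 'b'
  Position 4: 'e'
  Position 3: 'p'
  Position 2: 'n'
  Position 1: 'a'
  Position 0: 'g'
Reversed: ecbepnag

ecbepnag


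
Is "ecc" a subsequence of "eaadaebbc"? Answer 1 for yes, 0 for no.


Check if "ecc" is a subsequence of "eaadaebbc"
Greedy scan:
  Position 0 ('e'): matches sub[0] = 'e'
  Position 1 ('a'): no match needed
  Position 2 ('a'): no match needed
  Position 3 ('d'): no match needed
  Position 4 ('a'): no match needed
  Position 5 ('e'): no match needed
  Position 6 ('b'): no match needed
  Position 7 ('b'): no match needed
  Position 8 ('c'): matches sub[1] = 'c'
Only matched 2/3 characters => not a subsequence

0


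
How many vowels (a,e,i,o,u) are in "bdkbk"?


Input: bdkbk
Checking each character:
  'b' at position 0: consonant
  'd' at position 1: consonant
  'k' at position 2: consonant
  'b' at position 3: consonant
  'k' at position 4: consonant
Total vowels: 0

0


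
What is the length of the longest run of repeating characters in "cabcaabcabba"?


Input: "cabcaabcabba"
Scanning for longest run:
  Position 1 ('a'): new char, reset run to 1
  Position 2 ('b'): new char, reset run to 1
  Position 3 ('c'): new char, reset run to 1
  Position 4 ('a'): new char, reset run to 1
  Position 5 ('a'): continues run of 'a', length=2
  Position 6 ('b'): new char, reset run to 1
  Position 7 ('c'): new char, reset run to 1
  Position 8 ('a'): new char, reset run to 1
  Position 9 ('b'): new char, reset run to 1
  Position 10 ('b'): continues run of 'b', length=2
  Position 11 ('a'): new char, reset run to 1
Longest run: 'a' with length 2

2


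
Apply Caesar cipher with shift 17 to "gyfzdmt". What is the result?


Caesar cipher: shift "gyfzdmt" by 17
  'g' (pos 6) + 17 = pos 23 = 'x'
  'y' (pos 24) + 17 = pos 15 = 'p'
  'f' (pos 5) + 17 = pos 22 = 'w'
  'z' (pos 25) + 17 = pos 16 = 'q'
  'd' (pos 3) + 17 = pos 20 = 'u'
  'm' (pos 12) + 17 = pos 3 = 'd'
  't' (pos 19) + 17 = pos 10 = 'k'
Result: xpwqudk

xpwqudk


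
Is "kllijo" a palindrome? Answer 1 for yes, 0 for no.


Input: kllijo
Reversed: ojillk
  Compare pos 0 ('k') with pos 5 ('o'): MISMATCH
  Compare pos 1 ('l') with pos 4 ('j'): MISMATCH
  Compare pos 2 ('l') with pos 3 ('i'): MISMATCH
Result: not a palindrome

0


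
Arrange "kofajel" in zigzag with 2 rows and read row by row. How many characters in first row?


Zigzag "kofajel" into 2 rows:
Placing characters:
  'k' => row 0
  'o' => row 1
  'f' => row 0
  'a' => row 1
  'j' => row 0
  'e' => row 1
  'l' => row 0
Rows:
  Row 0: "kfjl"
  Row 1: "oae"
First row length: 4

4


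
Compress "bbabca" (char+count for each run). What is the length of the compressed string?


Input: bbabca
Runs:
  'b' x 2 => "b2"
  'a' x 1 => "a1"
  'b' x 1 => "b1"
  'c' x 1 => "c1"
  'a' x 1 => "a1"
Compressed: "b2a1b1c1a1"
Compressed length: 10

10


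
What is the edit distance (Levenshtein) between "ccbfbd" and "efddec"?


Computing edit distance: "ccbfbd" -> "efddec"
DP table:
           e    f    d    d    e    c
      0    1    2    3    4    5    6
  c   1    1    2    3    4    5    5
  c   2    2    2    3    4    5    5
  b   3    3    3    3    4    5    6
  f   4    4    3    4    4    5    6
  b   5    5    4    4    5    5    6
  d   6    6    5    4    4    5    6
Edit distance = dp[6][6] = 6

6


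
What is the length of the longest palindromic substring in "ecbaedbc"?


Input: "ecbaedbc"
Checking substrings for palindromes:
  No multi-char palindromic substrings found
Longest palindromic substring: "e" with length 1

1


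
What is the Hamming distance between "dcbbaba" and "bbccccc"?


Comparing "dcbbaba" and "bbccccc" position by position:
  Position 0: 'd' vs 'b' => differ
  Position 1: 'c' vs 'b' => differ
  Position 2: 'b' vs 'c' => differ
  Position 3: 'b' vs 'c' => differ
  Position 4: 'a' vs 'c' => differ
  Position 5: 'b' vs 'c' => differ
  Position 6: 'a' vs 'c' => differ
Total differences (Hamming distance): 7

7


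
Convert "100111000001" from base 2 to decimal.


Input: "100111000001" in base 2
Positional expansion:
  Digit '1' (value 1) x 2^11 = 2048
  Digit '0' (value 0) x 2^10 = 0
  Digit '0' (value 0) x 2^9 = 0
  Digit '1' (value 1) x 2^8 = 256
  Digit '1' (value 1) x 2^7 = 128
  Digit '1' (value 1) x 2^6 = 64
  Digit '0' (value 0) x 2^5 = 0
  Digit '0' (value 0) x 2^4 = 0
  Digit '0' (value 0) x 2^3 = 0
  Digit '0' (value 0) x 2^2 = 0
  Digit '0' (value 0) x 2^1 = 0
  Digit '1' (value 1) x 2^0 = 1
Sum = 2497

2497


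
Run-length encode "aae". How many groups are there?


Input: aae
Scanning for consecutive runs:
  Group 1: 'a' x 2 (positions 0-1)
  Group 2: 'e' x 1 (positions 2-2)
Total groups: 2

2


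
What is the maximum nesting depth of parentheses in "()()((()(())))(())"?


Input: "()()((()(())))(())"
Tracking depth:
  Position 0 '(': depth becomes 1
  Position 1 ')': depth becomes 0
  Position 2 '(': depth becomes 1
  Position 3 ')': depth becomes 0
  Position 4 '(': depth becomes 1
  Position 5 '(': depth becomes 2
  Position 6 '(': depth becomes 3
  Position 7 ')': depth becomes 2
  Position 8 '(': depth becomes 3
  Position 9 '(': depth becomes 4
  Position 10 ')': depth becomes 3
  Position 11 ')': depth becomes 2
  Position 12 ')': depth becomes 1
  Position 13 ')': depth becomes 0
  Position 14 '(': depth becomes 1
  Position 15 '(': depth becomes 2
  Position 16 ')': depth becomes 1
  Position 17 ')': depth becomes 0
Maximum depth reached: 4

4


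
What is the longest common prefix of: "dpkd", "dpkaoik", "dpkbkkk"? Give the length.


Words: dpkd, dpkaoik, dpkbkkk
  Position 0: all 'd' => match
  Position 1: all 'p' => match
  Position 2: all 'k' => match
  Position 3: ('d', 'a', 'b') => mismatch, stop
LCP = "dpk" (length 3)

3


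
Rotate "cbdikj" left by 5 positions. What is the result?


Input: "cbdikj", rotate left by 5
First 5 characters: "cbdik"
Remaining characters: "j"
Concatenate remaining + first: "j" + "cbdik" = "jcbdik"

jcbdik


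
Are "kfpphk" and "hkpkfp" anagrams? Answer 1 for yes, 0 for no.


Strings: "kfpphk", "hkpkfp"
Sorted first:  fhkkpp
Sorted second: fhkkpp
Sorted forms match => anagrams

1


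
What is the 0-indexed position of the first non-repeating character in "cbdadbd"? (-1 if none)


Input: cbdadbd
Character frequencies:
  'a': 1
  'b': 2
  'c': 1
  'd': 3
Scanning left to right for freq == 1:
  Position 0 ('c'): unique! => answer = 0

0


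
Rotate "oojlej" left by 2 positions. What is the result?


Input: "oojlej", rotate left by 2
First 2 characters: "oo"
Remaining characters: "jlej"
Concatenate remaining + first: "jlej" + "oo" = "jlejoo"

jlejoo


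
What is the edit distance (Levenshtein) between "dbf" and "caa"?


Computing edit distance: "dbf" -> "caa"
DP table:
           c    a    a
      0    1    2    3
  d   1    1    2    3
  b   2    2    2    3
  f   3    3    3    3
Edit distance = dp[3][3] = 3

3
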